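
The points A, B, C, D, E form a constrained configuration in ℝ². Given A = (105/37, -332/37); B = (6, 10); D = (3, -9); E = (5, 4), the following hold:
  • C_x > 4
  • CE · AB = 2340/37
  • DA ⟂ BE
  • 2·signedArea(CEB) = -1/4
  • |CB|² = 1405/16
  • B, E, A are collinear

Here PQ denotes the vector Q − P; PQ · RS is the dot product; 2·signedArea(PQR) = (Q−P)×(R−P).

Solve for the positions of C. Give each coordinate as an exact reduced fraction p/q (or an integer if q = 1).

1. C_x = 9/2  [CE · AB = 2340/37 ∩ 2·signedArea(CEB) = -1/4]
2. C_y = 3/4  [CE · AB = 2340/37 ∩ 2·signedArea(CEB) = -1/4]
   → C = (9/2, 3/4)

C = (9/2, 3/4)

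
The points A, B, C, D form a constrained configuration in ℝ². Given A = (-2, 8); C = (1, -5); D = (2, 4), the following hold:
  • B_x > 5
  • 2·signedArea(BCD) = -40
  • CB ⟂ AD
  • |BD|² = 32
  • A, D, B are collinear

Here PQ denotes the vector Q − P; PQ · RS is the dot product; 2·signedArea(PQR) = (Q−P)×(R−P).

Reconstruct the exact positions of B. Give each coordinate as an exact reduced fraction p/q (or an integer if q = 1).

1. B_x = 6  [A, D, B are collinear ∩ CB ⟂ AD]
2. B_y = 0  [A, D, B are collinear ∩ CB ⟂ AD]
   → B = (6, 0)

B = (6, 0)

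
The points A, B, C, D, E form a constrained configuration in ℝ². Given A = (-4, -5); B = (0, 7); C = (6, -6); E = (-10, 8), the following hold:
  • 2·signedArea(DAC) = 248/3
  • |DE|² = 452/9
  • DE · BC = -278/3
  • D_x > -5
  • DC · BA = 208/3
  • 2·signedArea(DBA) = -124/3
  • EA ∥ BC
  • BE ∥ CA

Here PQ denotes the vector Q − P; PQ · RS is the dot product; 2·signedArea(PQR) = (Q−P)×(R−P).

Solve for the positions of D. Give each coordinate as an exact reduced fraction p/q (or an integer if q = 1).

1. D_x = -14/3  [2·signedArea(DAC) = 248/3 ∩ 2·signedArea(DBA) = -124/3]
2. D_y = 10/3  [2·signedArea(DAC) = 248/3 ∩ 2·signedArea(DBA) = -124/3]
   → D = (-14/3, 10/3)

D = (-14/3, 10/3)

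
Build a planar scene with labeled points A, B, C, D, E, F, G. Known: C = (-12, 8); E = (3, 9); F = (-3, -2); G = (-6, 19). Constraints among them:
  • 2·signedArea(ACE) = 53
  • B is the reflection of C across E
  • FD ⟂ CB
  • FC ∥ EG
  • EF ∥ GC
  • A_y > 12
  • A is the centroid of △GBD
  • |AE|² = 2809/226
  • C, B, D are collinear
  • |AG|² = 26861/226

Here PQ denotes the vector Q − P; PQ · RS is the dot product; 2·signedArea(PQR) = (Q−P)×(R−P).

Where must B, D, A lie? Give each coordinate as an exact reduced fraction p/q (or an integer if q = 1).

A = (625/226, 2829/226)
B = (18, 10)
D = (-837/226, 1933/226)

1. B_x = 18  [B is the reflection of C across E]
2. B_y = 10  [B is the reflection of C across E]
   → B = (18, 10)
3. D_x = -837/226  [C, B, D are collinear ∩ FD ⟂ CB]
4. D_y = 1933/226  [C, B, D are collinear ∩ FD ⟂ CB]
   → D = (-837/226, 1933/226)
5. A_x = 625/226  [A is the centroid of △GBD]
6. A_y = 2829/226  [A is the centroid of △GBD]
   → A = (625/226, 2829/226)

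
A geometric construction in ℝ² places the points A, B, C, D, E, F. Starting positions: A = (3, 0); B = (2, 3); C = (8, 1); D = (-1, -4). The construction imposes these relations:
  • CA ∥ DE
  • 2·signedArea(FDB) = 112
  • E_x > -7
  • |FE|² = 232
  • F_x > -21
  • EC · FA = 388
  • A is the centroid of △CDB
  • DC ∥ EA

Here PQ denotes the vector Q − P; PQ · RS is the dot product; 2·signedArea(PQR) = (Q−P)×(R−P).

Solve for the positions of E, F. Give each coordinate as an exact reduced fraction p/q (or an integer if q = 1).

1. E_x = -6  [DC ∥ EA ∩ CA ∥ DE]
2. E_y = -5  [DC ∥ EA ∩ CA ∥ DE]
   → E = (-6, -5)
3. F_x = -20  [2·signedArea(FDB) = 112 ∩ EC · FA = 388]
4. F_y = -11  [2·signedArea(FDB) = 112 ∩ EC · FA = 388]
   → F = (-20, -11)

E = (-6, -5)
F = (-20, -11)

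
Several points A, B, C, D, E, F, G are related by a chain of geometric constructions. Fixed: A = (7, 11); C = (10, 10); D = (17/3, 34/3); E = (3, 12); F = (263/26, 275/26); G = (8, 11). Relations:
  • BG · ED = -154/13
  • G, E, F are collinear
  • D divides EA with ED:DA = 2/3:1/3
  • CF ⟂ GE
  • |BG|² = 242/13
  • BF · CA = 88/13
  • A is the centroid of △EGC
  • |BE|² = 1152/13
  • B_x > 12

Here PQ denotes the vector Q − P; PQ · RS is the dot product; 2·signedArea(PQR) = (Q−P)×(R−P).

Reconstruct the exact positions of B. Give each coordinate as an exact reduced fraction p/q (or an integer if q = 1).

B = (159/13, 132/13)

1. B_x = 159/13  [BF · CA = 88/13 ∩ BG · ED = -154/13]
2. B_y = 132/13  [BF · CA = 88/13 ∩ BG · ED = -154/13]
   → B = (159/13, 132/13)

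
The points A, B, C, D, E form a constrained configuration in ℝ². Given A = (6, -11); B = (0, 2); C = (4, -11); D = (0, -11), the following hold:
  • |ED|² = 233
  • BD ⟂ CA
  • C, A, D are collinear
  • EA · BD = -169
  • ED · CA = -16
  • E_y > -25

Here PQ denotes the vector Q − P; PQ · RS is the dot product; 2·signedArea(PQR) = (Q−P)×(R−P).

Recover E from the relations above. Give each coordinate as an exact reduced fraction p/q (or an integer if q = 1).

1. E_x = 8  [EA · BD = -169 ∩ ED · CA = -16]
2. E_y = -24  [EA · BD = -169 ∩ ED · CA = -16]
   → E = (8, -24)

E = (8, -24)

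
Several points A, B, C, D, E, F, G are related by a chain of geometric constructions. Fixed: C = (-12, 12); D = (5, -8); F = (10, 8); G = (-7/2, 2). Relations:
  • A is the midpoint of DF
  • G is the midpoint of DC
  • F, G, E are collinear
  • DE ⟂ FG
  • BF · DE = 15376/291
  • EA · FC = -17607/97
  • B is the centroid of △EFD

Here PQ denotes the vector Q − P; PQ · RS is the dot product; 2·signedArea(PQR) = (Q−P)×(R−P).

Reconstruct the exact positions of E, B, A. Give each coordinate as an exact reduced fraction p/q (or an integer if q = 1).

A = (15/2, 0)
B = (1444/291, 340/291)
E = (-11/97, 340/97)

1. E_x = -11/97  [F, G, E are collinear ∩ DE ⟂ FG]
2. E_y = 340/97  [F, G, E are collinear ∩ DE ⟂ FG]
   → E = (-11/97, 340/97)
3. B_x = 1444/291  [B is the centroid of △EFD]
4. B_y = 340/291  [B is the centroid of △EFD]
   → B = (1444/291, 340/291)
5. A_x = 15/2  [A is the midpoint of DF]
6. A_y = 0  [A is the midpoint of DF]
   → A = (15/2, 0)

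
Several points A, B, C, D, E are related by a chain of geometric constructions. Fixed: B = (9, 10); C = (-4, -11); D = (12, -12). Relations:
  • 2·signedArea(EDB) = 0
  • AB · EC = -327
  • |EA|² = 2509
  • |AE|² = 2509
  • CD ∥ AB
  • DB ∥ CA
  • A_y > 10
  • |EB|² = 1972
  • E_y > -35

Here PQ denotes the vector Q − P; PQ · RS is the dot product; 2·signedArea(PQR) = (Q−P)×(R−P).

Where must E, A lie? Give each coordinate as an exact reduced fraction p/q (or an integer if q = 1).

1. A_x = -7  [CD ∥ AB ∩ DB ∥ CA]
2. A_y = 11  [CD ∥ AB ∩ DB ∥ CA]
   → A = (-7, 11)
3. E_x = 15  [2·signedArea(EDB) = 0 ∩ AB · EC = -327]
4. E_y = -34  [2·signedArea(EDB) = 0 ∩ AB · EC = -327]
   → E = (15, -34)

A = (-7, 11)
E = (15, -34)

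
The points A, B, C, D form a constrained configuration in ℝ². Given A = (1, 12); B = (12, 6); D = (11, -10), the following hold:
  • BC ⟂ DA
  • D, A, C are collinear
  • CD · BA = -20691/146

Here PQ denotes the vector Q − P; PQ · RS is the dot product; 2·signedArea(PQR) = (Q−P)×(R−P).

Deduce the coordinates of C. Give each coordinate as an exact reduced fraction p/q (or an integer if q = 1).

C = (751/146, 421/146)

1. C_x = 751/146  [D, A, C are collinear ∩ BC ⟂ DA]
2. C_y = 421/146  [D, A, C are collinear ∩ BC ⟂ DA]
   → C = (751/146, 421/146)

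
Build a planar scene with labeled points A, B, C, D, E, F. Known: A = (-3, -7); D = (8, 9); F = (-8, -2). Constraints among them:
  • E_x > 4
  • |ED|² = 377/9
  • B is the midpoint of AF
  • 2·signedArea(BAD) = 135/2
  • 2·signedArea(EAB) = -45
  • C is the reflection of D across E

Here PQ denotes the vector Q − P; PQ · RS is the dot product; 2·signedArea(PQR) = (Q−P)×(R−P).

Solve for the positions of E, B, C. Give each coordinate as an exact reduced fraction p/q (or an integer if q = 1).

B = (-11/2, -9/2)
C = (2/3, -5/3)
E = (13/3, 11/3)

1. B_x = -11/2  [B is the midpoint of AF]
2. B_y = -9/2  [B is the midpoint of AF]
   → B = (-11/2, -9/2)
3. E_x = 13/3  [line -5/2·x + -5/2·y + 20 = 0 ∩ |ED|² = 377/9]
4. E_y = 11/3  [line -5/2·x + -5/2·y + 20 = 0 ∩ |ED|² = 377/9]
   → E = (13/3, 11/3)
5. C_x = 2/3  [C is the reflection of D across E]
6. C_y = -5/3  [C is the reflection of D across E]
   → C = (2/3, -5/3)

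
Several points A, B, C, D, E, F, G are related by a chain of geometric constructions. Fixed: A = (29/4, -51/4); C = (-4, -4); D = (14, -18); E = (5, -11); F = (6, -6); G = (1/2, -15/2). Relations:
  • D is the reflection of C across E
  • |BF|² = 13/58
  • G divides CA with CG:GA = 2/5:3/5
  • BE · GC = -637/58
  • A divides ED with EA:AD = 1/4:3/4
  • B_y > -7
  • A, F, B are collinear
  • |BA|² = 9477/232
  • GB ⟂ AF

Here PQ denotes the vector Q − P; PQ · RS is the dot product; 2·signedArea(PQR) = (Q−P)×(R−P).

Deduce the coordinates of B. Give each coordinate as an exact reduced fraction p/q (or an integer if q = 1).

B = (353/58, -375/58)

1. B_x = 353/58  [A, F, B are collinear ∩ GB ⟂ AF]
2. B_y = -375/58  [A, F, B are collinear ∩ GB ⟂ AF]
   → B = (353/58, -375/58)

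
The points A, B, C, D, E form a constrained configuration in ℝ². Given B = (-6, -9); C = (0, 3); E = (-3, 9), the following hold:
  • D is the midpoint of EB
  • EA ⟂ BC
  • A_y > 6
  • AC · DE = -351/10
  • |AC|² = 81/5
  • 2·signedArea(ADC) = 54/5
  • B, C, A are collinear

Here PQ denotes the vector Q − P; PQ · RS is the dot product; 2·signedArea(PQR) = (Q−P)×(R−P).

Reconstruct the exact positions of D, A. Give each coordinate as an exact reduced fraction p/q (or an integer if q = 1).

A = (9/5, 33/5)
D = (-9/2, 0)

1. D_x = -9/2  [D is the midpoint of EB]
2. D_y = 0  [D is the midpoint of EB]
   → D = (-9/2, 0)
3. A_x = 9/5  [B, C, A are collinear ∩ EA ⟂ BC]
4. A_y = 33/5  [B, C, A are collinear ∩ EA ⟂ BC]
   → A = (9/5, 33/5)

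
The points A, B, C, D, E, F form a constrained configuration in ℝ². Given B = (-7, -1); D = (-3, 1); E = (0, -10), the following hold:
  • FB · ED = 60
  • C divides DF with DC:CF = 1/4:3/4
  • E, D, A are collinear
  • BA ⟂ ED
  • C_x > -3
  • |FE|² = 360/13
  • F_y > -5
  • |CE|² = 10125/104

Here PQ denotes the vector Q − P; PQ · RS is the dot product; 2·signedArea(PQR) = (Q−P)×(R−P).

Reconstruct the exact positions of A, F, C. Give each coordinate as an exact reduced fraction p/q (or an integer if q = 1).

A = (-36/13, 2/13)
C = (-135/52, -25/52)
F = (-18/13, -64/13)

1. A_x = -36/13  [E, D, A are collinear ∩ BA ⟂ ED]
2. A_y = 2/13  [E, D, A are collinear ∩ BA ⟂ ED]
   → A = (-36/13, 2/13)
3. F_x = -18/13  [line 3·x + -11·y + -50 = 0 ∩ |FE|² = 360/13]
4. F_y = -64/13  [line 3·x + -11·y + -50 = 0 ∩ |FE|² = 360/13]
   → F = (-18/13, -64/13)
5. C_x = -135/52  [C divides DF with DC:CF = 1/4:3/4]
6. C_y = -25/52  [C divides DF with DC:CF = 1/4:3/4]
   → C = (-135/52, -25/52)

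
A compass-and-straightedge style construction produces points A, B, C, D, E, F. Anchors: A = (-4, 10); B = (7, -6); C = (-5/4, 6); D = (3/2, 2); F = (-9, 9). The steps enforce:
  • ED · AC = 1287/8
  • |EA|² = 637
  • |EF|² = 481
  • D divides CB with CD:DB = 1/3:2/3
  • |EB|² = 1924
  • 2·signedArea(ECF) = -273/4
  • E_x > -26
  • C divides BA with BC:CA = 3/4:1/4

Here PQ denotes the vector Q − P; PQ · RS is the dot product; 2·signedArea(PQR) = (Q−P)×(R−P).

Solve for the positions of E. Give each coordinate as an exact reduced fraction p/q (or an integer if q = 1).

E = (-25, 24)

1. E_x = -25  [2·signedArea(ECF) = -273/4 ∩ ED · AC = 1287/8]
2. E_y = 24  [2·signedArea(ECF) = -273/4 ∩ ED · AC = 1287/8]
   → E = (-25, 24)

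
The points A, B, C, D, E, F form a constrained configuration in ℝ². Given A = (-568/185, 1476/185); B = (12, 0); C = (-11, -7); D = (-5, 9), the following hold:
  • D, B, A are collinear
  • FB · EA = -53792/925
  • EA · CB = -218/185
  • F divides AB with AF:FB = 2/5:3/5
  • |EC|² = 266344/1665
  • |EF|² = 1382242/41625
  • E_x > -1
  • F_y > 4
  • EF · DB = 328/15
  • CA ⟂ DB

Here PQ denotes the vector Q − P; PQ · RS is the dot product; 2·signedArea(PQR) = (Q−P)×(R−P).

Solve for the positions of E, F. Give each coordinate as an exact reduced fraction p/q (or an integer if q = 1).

1. F_x = 2736/925  [F divides AB with AF:FB = 2/5:3/5]
2. F_y = 4428/925  [F divides AB with AF:FB = 2/5:3/5]
   → F = (2736/925, 4428/925)
3. E_x = -383/555  [EF · DB = 328/15 ∩ EA · CB = -218/185]
4. E_y = 181/555  [EF · DB = 328/15 ∩ EA · CB = -218/185]
   → E = (-383/555, 181/555)

E = (-383/555, 181/555)
F = (2736/925, 4428/925)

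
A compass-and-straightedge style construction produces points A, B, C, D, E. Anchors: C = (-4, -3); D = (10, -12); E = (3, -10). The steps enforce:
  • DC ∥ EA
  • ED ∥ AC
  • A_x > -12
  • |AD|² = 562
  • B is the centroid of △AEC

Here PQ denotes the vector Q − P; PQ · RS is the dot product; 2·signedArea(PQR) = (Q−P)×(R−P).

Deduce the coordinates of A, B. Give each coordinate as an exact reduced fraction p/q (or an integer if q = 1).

A = (-11, -1)
B = (-4, -14/3)

1. A_x = -11  [ED ∥ AC ∩ DC ∥ EA]
2. A_y = -1  [ED ∥ AC ∩ DC ∥ EA]
   → A = (-11, -1)
3. B_x = -4  [B is the centroid of △AEC]
4. B_y = -14/3  [B is the centroid of △AEC]
   → B = (-4, -14/3)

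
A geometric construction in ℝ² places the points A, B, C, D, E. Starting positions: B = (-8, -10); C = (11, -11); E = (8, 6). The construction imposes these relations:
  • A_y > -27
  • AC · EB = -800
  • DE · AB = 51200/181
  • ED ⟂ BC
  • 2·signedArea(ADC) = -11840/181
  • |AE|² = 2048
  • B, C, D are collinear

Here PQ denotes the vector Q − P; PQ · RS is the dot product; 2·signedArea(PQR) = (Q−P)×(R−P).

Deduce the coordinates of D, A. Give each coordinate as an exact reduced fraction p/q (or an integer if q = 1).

1. D_x = 1288/181  [B, C, D are collinear ∩ ED ⟂ BC]
2. D_y = -1954/181  [B, C, D are collinear ∩ ED ⟂ BC]
   → D = (1288/181, -1954/181)
3. A_x = -24  [2·signedArea(ADC) = -11840/181 ∩ AC · EB = -800]
4. A_y = -26  [2·signedArea(ADC) = -11840/181 ∩ AC · EB = -800]
   → A = (-24, -26)

A = (-24, -26)
D = (1288/181, -1954/181)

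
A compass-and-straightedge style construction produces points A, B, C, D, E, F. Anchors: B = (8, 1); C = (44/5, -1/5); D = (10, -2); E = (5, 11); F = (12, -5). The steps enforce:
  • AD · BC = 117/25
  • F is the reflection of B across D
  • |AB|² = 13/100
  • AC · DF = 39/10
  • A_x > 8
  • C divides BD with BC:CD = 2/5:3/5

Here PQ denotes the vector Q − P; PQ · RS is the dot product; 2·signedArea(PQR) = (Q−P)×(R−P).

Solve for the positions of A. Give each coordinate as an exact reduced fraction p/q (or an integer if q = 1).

1. A_x = 41/5  [line -2·x + 3·y + 143/10 = 0 ∩ |AB|² = 13/100]
2. A_y = 7/10  [line -2·x + 3·y + 143/10 = 0 ∩ |AB|² = 13/100]
   → A = (41/5, 7/10)

A = (41/5, 7/10)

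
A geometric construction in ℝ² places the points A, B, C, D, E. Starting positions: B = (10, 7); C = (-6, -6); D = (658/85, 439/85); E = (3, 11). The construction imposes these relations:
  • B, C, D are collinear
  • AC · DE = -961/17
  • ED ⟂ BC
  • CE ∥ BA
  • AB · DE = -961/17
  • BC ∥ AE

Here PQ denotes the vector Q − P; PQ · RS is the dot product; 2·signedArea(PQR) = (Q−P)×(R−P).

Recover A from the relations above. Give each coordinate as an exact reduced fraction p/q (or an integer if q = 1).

A = (19, 24)

1. A_x = 19  [BC ∥ AE ∩ CE ∥ BA]
2. A_y = 24  [BC ∥ AE ∩ CE ∥ BA]
   → A = (19, 24)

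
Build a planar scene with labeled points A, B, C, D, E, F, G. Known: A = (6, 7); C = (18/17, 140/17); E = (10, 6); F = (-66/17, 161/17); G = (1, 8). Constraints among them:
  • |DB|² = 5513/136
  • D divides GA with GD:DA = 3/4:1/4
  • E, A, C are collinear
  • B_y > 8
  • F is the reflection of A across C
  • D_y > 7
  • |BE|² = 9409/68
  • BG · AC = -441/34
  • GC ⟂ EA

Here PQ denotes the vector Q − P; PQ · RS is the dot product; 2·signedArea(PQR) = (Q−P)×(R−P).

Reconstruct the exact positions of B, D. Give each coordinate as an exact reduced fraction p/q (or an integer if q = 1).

B = (-24/17, 301/34)
D = (19/4, 29/4)

1. B_x = -24/17  [line 84/17·x + -21/17·y + 609/34 = 0 ∩ |BE|² = 9409/68]
2. B_y = 301/34  [line 84/17·x + -21/17·y + 609/34 = 0 ∩ |BE|² = 9409/68]
   → B = (-24/17, 301/34)
3. D_x = 19/4  [D divides GA with GD:DA = 3/4:1/4]
4. D_y = 29/4  [D divides GA with GD:DA = 3/4:1/4]
   → D = (19/4, 29/4)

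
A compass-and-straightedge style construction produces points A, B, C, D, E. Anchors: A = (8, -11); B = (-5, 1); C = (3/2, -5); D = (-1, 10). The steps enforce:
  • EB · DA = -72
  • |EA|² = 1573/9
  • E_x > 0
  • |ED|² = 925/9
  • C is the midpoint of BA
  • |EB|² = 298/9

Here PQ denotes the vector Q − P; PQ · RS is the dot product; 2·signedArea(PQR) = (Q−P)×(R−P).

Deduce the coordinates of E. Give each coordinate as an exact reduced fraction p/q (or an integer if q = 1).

E = (2/3, 0)

1. E_x = 2/3  [line -9·x + 21·y + 6 = 0 ∩ |EB|² = 298/9]
2. E_y = 0  [line -9·x + 21·y + 6 = 0 ∩ |EB|² = 298/9]
   → E = (2/3, 0)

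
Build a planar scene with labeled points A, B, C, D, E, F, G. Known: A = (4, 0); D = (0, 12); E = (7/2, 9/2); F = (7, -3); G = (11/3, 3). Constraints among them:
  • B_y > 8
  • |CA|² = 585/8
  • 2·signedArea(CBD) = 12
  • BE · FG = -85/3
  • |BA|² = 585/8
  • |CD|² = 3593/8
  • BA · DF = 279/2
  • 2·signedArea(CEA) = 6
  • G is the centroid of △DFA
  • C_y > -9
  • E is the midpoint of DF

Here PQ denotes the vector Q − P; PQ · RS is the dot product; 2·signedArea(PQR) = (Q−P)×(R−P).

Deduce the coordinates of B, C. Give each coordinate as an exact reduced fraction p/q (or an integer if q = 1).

B = (7/4, 33/4)
C = (25/4, -33/4)

1. B_x = 7/4  [BE · FG = -85/3 ∩ BA · DF = 279/2]
2. B_y = 33/4  [BE · FG = -85/3 ∩ BA · DF = 279/2]
   → B = (7/4, 33/4)
3. C_x = 25/4  [2·signedArea(CEA) = 6 ∩ 2·signedArea(CBD) = 12]
4. C_y = -33/4  [2·signedArea(CEA) = 6 ∩ 2·signedArea(CBD) = 12]
   → C = (25/4, -33/4)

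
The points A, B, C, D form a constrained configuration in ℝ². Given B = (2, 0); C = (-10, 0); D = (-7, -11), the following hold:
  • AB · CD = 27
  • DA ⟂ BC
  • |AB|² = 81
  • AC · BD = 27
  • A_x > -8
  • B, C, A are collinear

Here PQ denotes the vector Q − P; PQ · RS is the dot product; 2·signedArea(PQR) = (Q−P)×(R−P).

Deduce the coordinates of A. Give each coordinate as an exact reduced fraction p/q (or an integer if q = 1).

A = (-7, 0)

1. A_x = -7  [B, C, A are collinear ∩ DA ⟂ BC]
2. A_y = 0  [B, C, A are collinear ∩ DA ⟂ BC]
   → A = (-7, 0)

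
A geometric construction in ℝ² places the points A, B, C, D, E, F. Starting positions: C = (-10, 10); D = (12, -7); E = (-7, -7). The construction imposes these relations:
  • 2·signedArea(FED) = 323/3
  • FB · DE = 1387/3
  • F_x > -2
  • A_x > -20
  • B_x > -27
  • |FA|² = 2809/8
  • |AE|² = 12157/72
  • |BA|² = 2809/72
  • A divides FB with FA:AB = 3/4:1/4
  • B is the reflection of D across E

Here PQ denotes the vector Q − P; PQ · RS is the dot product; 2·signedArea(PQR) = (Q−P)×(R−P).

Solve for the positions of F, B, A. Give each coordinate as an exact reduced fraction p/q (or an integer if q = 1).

A = (-239/12, -67/12)
B = (-26, -7)
F = (-5/3, -4/3)

1. F_y = -4/3  [2·signedArea(FED) = 323/3]
2. B_x = -26  [B is the reflection of D across E]
3. B_y = -7  [B is the reflection of D across E]
   → B = (-26, -7)
4. F_x = -5/3  [2·signedArea(FED) = 323/3 ∩ FB · DE = 1387/3]
   → F = (-5/3, -4/3)
5. F_y = -4/3  [2·signedArea(FED) = 323/3 ∩ FB · DE = 1387/3]
   → F = (-5/3, -4/3)
6. A_x = -239/12  [A divides FB with FA:AB = 3/4:1/4]
7. A_y = -67/12  [A divides FB with FA:AB = 3/4:1/4]
   → A = (-239/12, -67/12)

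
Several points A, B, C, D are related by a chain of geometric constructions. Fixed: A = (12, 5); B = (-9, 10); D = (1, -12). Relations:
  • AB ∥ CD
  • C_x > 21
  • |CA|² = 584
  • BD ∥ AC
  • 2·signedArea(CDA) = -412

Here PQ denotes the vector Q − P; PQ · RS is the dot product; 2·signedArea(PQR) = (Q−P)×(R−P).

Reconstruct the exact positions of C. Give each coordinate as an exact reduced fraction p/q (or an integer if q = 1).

1. C_x = 22  [AB ∥ CD ∩ BD ∥ AC]
2. C_y = -17  [AB ∥ CD ∩ BD ∥ AC]
   → C = (22, -17)

C = (22, -17)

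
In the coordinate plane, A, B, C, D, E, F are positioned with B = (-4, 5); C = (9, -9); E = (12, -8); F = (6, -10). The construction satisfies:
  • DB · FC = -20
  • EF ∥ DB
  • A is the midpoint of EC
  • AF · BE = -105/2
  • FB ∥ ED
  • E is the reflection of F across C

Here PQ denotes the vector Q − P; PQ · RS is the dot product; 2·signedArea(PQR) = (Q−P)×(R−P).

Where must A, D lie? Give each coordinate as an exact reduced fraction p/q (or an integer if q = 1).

1. A_x = 21/2  [A is the midpoint of EC]
2. A_y = -17/2  [A is the midpoint of EC]
   → A = (21/2, -17/2)
3. D_x = 2  [EF ∥ DB ∩ FB ∥ ED]
4. D_y = 7  [EF ∥ DB ∩ FB ∥ ED]
   → D = (2, 7)

A = (21/2, -17/2)
D = (2, 7)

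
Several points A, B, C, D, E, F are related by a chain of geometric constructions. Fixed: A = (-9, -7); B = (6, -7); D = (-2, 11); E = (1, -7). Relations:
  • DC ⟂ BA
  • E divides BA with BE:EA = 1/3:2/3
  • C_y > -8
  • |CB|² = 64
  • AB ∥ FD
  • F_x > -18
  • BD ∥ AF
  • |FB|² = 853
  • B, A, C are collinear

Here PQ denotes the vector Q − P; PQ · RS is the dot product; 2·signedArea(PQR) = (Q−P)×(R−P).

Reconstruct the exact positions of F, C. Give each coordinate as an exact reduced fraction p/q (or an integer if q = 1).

C = (-2, -7)
F = (-17, 11)

1. F_x = -17  [AB ∥ FD ∩ BD ∥ AF]
2. F_y = 11  [AB ∥ FD ∩ BD ∥ AF]
   → F = (-17, 11)
3. C_x = -2  [B, A, C are collinear ∩ DC ⟂ BA]
4. C_y = -7  [B, A, C are collinear ∩ DC ⟂ BA]
   → C = (-2, -7)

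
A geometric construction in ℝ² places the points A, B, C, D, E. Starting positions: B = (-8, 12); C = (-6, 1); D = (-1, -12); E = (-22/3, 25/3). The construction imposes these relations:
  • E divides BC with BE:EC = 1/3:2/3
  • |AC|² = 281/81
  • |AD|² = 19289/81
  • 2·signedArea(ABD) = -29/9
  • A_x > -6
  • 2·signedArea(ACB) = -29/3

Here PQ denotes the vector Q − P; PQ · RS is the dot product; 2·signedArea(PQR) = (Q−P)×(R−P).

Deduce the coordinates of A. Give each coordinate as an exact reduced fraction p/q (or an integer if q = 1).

1. A_x = -49/9  [2·signedArea(ACB) = -29/3 ∩ 2·signedArea(ABD) = -29/9]
2. A_y = 25/9  [2·signedArea(ACB) = -29/3 ∩ 2·signedArea(ABD) = -29/9]
   → A = (-49/9, 25/9)

A = (-49/9, 25/9)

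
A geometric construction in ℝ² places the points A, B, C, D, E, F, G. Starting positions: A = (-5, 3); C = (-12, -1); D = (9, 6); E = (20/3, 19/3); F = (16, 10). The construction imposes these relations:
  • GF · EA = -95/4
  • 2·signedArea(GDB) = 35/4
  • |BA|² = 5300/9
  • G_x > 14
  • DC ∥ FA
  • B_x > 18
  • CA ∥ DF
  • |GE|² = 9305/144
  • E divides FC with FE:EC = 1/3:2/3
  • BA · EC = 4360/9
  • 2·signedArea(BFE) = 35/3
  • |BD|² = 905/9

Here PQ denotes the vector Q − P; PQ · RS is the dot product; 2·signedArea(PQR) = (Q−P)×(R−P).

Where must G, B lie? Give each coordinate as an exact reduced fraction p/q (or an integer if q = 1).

1. B_x = 55/3  [BA · EC = 4360/9 ∩ 2·signedArea(BFE) = 35/3]
2. B_y = 29/3  [BA · EC = 4360/9 ∩ 2·signedArea(BFE) = 35/3]
   → B = (55/3, 29/3)
3. G_x = 57/4  [GF · EA = -95/4 ∩ 2·signedArea(GDB) = 35/4]
4. G_y = 9  [GF · EA = -95/4 ∩ 2·signedArea(GDB) = 35/4]
   → G = (57/4, 9)

B = (55/3, 29/3)
G = (57/4, 9)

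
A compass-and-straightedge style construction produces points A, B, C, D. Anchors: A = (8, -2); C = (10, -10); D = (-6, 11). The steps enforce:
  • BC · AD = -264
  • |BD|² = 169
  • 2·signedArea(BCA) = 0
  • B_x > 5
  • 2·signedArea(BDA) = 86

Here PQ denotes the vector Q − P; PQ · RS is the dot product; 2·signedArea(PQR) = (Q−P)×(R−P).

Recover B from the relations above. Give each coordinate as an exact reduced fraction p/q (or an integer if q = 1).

B = (6, 6)

1. B_x = 6  [2·signedArea(BCA) = 0 ∩ BC · AD = -264]
2. B_y = 6  [2·signedArea(BCA) = 0 ∩ BC · AD = -264]
   → B = (6, 6)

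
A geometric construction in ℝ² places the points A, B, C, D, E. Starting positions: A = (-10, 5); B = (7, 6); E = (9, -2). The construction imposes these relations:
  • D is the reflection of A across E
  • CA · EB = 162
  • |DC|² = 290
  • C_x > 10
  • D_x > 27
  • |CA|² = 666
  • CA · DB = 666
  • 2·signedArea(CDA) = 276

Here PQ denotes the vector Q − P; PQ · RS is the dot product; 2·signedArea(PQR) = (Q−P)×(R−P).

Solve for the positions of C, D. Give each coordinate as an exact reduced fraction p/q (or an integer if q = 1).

1. C_x = 11  [line 2·x + -8·y + -102 = 0 ∩ |CA|² = 666]
2. C_y = -10  [line 2·x + -8·y + -102 = 0 ∩ |CA|² = 666]
   → C = (11, -10)
3. D_x = 28  [D is the reflection of A across E]
4. D_y = -9  [D is the reflection of A across E]
   → D = (28, -9)

C = (11, -10)
D = (28, -9)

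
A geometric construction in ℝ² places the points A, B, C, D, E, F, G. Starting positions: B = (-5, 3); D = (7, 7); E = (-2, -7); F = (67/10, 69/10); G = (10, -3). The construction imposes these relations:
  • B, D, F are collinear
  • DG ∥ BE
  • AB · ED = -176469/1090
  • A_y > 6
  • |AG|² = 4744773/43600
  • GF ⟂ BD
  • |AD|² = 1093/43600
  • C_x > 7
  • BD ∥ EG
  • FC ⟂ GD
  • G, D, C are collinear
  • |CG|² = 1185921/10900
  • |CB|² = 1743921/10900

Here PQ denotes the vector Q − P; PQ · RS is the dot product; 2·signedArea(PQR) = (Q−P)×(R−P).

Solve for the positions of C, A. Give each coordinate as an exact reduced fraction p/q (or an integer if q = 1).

1. C_x = 7633/1090  [G, D, C are collinear ∩ FC ⟂ GD]
2. C_y = 762/109  [G, D, C are collinear ∩ FC ⟂ GD]
   → C = (7633/1090, 762/109)
3. A_x = 3734/545  [line -9·x + -14·y + 173199/1090 = 0 ∩ |AG|² = 4744773/43600]
4. A_y = 15141/2180  [line -9·x + -14·y + 173199/1090 = 0 ∩ |AG|² = 4744773/43600]
   → A = (3734/545, 15141/2180)

A = (3734/545, 15141/2180)
C = (7633/1090, 762/109)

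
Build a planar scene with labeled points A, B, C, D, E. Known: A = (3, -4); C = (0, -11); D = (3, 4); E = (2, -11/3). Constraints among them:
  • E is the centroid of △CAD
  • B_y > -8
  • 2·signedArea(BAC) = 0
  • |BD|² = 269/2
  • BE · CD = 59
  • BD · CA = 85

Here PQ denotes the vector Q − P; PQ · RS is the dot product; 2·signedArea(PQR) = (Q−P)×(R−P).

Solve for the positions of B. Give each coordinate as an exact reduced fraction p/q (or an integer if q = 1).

B = (3/2, -15/2)

1. B_x = 3/2  [2·signedArea(BAC) = 0 ∩ BE · CD = 59]
2. B_y = -15/2  [2·signedArea(BAC) = 0 ∩ BE · CD = 59]
   → B = (3/2, -15/2)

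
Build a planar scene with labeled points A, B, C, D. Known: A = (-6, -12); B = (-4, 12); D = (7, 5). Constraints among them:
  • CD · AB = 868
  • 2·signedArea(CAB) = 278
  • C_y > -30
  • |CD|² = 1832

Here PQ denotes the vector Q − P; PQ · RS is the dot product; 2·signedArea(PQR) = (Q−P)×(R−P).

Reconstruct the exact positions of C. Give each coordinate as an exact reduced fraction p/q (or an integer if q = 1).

1. C_x = -19  [CD · AB = 868 ∩ 2·signedArea(CAB) = 278]
2. C_y = -29  [CD · AB = 868 ∩ 2·signedArea(CAB) = 278]
   → C = (-19, -29)

C = (-19, -29)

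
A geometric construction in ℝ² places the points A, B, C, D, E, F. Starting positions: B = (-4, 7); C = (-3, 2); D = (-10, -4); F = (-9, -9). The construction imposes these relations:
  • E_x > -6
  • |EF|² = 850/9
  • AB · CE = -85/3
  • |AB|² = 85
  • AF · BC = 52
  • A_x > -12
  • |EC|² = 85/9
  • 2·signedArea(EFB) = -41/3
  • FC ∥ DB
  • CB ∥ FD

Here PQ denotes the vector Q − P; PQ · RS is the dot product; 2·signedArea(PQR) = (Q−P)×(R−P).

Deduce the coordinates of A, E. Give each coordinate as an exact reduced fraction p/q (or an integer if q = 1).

1. E_x = -16/3  [line -16·x + 5·y + -256/3 = 0 ∩ |EF|² = 850/9]
2. E_y = 0  [line -16·x + 5·y + -256/3 = 0 ∩ |EF|² = 850/9]
   → E = (-16/3, 0)
3. A_x = -11  [AB · CE = -85/3 ∩ AF · BC = 52]
4. A_y = 1  [AB · CE = -85/3 ∩ AF · BC = 52]
   → A = (-11, 1)

A = (-11, 1)
E = (-16/3, 0)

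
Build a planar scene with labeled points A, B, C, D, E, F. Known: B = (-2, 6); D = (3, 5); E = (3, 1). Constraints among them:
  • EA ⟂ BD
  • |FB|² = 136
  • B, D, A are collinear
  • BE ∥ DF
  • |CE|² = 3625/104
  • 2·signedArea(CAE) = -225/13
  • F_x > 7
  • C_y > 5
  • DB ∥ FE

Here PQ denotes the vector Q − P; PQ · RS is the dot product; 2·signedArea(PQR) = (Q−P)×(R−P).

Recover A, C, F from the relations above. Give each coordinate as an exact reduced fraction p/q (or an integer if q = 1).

1. A_x = 49/13  [B, D, A are collinear ∩ EA ⟂ BD]
2. A_y = 63/13  [B, D, A are collinear ∩ EA ⟂ BD]
   → A = (49/13, 63/13)
3. C_x = -29/52  [line 50/13·x + -10/13·y + 85/13 = 0 ∩ |CE|² = 3625/104]
4. C_y = 297/52  [line 50/13·x + -10/13·y + 85/13 = 0 ∩ |CE|² = 3625/104]
   → C = (-29/52, 297/52)
5. F_x = 8  [DB ∥ FE ∩ BE ∥ DF]
6. F_y = 0  [DB ∥ FE ∩ BE ∥ DF]
   → F = (8, 0)

A = (49/13, 63/13)
C = (-29/52, 297/52)
F = (8, 0)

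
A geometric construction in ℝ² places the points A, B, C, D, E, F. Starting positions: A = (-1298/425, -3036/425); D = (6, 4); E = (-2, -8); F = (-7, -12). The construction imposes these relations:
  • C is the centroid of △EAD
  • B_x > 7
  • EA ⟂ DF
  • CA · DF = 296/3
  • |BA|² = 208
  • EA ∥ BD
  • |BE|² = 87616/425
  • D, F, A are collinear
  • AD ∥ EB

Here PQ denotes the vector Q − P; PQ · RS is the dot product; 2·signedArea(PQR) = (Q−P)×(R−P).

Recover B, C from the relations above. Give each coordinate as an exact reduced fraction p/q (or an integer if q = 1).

1. B_x = 2998/425  [EA ∥ BD ∩ AD ∥ EB]
2. B_y = 1336/425  [EA ∥ BD ∩ AD ∥ EB]
   → B = (2998/425, 1336/425)
3. C_x = 134/425  [C is the centroid of △EAD]
4. C_y = -4736/1275  [C is the centroid of △EAD]
   → C = (134/425, -4736/1275)

B = (2998/425, 1336/425)
C = (134/425, -4736/1275)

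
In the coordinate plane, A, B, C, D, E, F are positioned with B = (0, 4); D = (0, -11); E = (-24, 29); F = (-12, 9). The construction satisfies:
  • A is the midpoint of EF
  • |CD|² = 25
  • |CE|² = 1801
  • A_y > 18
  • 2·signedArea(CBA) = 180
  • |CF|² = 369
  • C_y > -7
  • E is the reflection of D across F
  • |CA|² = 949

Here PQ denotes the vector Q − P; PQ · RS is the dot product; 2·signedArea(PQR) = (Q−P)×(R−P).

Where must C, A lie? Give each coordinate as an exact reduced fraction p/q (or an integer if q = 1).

A = (-18, 19)
C = (0, -6)

1. A_x = -18  [A is the midpoint of EF]
2. A_y = 19  [A is the midpoint of EF]
   → A = (-18, 19)
3. C_x = 0  [line -15·x + -18·y + -108 = 0 ∩ |CD|² = 25]
4. C_y = -6  [line -15·x + -18·y + -108 = 0 ∩ |CD|² = 25]
   → C = (0, -6)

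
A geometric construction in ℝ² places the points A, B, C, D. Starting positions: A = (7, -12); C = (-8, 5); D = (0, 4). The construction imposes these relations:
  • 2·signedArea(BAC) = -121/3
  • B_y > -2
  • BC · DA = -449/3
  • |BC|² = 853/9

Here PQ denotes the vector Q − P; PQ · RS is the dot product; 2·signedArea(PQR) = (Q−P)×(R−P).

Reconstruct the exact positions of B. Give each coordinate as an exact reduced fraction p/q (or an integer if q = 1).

1. B_x = -1/3  [2·signedArea(BAC) = -121/3 ∩ BC · DA = -449/3]
2. B_y = -1  [2·signedArea(BAC) = -121/3 ∩ BC · DA = -449/3]
   → B = (-1/3, -1)

B = (-1/3, -1)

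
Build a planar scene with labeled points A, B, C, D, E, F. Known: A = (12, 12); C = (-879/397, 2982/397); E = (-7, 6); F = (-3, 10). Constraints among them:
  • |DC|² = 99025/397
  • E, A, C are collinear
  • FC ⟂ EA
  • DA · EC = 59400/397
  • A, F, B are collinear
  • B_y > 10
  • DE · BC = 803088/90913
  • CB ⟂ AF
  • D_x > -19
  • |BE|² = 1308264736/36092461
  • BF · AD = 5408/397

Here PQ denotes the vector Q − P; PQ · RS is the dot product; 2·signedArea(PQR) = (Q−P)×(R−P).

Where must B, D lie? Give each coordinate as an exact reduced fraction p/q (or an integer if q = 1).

1. B_x = -232179/90913  [A, F, B are collinear ∩ CB ⟂ AF]
2. B_y = 914538/90913  [A, F, B are collinear ∩ CB ⟂ AF]
   → B = (-232179/90913, 914538/90913)
3. D_x = -18  [DE · BC = 803088/90913 ∩ BF · AD = 5408/397]
4. D_y = 8  [DE · BC = 803088/90913 ∩ BF · AD = 5408/397]
   → D = (-18, 8)

B = (-232179/90913, 914538/90913)
D = (-18, 8)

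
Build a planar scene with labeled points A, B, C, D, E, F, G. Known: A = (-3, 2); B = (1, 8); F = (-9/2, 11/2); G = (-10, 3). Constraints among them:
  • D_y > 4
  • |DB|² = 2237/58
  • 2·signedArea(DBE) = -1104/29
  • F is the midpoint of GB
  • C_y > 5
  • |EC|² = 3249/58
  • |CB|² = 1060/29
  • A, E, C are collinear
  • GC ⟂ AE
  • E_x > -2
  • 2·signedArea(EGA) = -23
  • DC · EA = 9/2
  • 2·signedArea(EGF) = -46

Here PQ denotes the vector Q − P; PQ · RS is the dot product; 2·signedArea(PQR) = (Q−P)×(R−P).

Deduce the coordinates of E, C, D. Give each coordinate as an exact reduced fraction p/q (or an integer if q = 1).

1. E_x = -3/2  [2·signedArea(EGA) = -23 ∩ 2·signedArea(EGF) = -46]
2. E_y = -3/2  [2·signedArea(EGA) = -23 ∩ 2·signedArea(EGF) = -46]
   → E = (-3/2, -3/2)
3. C_x = -129/29  [A, E, C are collinear ∩ GC ⟂ AE]
4. C_y = 156/29  [A, E, C are collinear ∩ GC ⟂ AE]
   → C = (-129/29, 156/29)
5. D_x = -231/58  [2·signedArea(DBE) = -1104/29 ∩ DC · EA = 9/2]
6. D_y = 249/58  [2·signedArea(DBE) = -1104/29 ∩ DC · EA = 9/2]
   → D = (-231/58, 249/58)

C = (-129/29, 156/29)
D = (-231/58, 249/58)
E = (-3/2, -3/2)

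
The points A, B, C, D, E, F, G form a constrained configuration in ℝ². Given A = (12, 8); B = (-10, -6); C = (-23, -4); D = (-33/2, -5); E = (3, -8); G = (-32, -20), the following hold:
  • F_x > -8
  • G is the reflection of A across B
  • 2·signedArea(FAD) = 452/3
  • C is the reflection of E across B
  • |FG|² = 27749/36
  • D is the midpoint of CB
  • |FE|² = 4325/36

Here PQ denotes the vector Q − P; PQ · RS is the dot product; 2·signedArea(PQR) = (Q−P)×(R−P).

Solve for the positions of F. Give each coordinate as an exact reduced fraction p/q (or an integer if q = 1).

1. F_x = -47/6  [line 13·x + -57/2·y + -236/3 = 0 ∩ |FG|² = 27749/36]
2. F_y = -19/3  [line 13·x + -57/2·y + -236/3 = 0 ∩ |FG|² = 27749/36]
   → F = (-47/6, -19/3)

F = (-47/6, -19/3)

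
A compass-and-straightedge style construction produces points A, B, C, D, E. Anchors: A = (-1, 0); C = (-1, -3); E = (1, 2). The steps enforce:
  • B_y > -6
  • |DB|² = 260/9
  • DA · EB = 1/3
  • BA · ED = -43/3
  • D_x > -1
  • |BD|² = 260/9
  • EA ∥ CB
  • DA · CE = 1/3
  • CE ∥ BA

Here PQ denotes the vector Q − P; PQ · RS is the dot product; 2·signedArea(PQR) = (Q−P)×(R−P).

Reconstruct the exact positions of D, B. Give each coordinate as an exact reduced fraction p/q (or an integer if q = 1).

B = (-3, -5)
D = (-1/3, -1/3)

1. B_x = -3  [CE ∥ BA ∩ EA ∥ CB]
2. B_y = -5  [CE ∥ BA ∩ EA ∥ CB]
   → B = (-3, -5)
3. D_x = -1/3  [DA · EB = 1/3 ∩ BA · ED = -43/3]
4. D_y = -1/3  [DA · EB = 1/3 ∩ BA · ED = -43/3]
   → D = (-1/3, -1/3)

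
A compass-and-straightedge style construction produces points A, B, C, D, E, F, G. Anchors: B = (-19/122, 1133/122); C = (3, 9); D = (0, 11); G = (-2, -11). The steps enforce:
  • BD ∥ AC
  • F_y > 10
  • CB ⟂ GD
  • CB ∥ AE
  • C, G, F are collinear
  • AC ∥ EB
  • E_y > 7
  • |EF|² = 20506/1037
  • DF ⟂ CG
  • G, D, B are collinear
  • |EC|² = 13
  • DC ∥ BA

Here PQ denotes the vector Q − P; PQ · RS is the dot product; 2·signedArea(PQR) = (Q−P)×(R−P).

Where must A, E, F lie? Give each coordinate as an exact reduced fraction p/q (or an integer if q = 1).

1. A_x = 347/122  [BD ∥ AC ∩ DC ∥ BA]
2. A_y = 889/122  [BD ∥ AC ∩ DC ∥ BA]
   → A = (347/122, 889/122)
3. E_x = -19/61  [AC ∥ EB ∩ CB ∥ AE]
4. E_y = 462/61  [AC ∥ EB ∩ CB ∥ AE]
   → E = (-19/61, 462/61)
5. F_x = 56/17  [C, G, F are collinear ∩ DF ⟂ CG]
6. F_y = 173/17  [C, G, F are collinear ∩ DF ⟂ CG]
   → F = (56/17, 173/17)

A = (347/122, 889/122)
E = (-19/61, 462/61)
F = (56/17, 173/17)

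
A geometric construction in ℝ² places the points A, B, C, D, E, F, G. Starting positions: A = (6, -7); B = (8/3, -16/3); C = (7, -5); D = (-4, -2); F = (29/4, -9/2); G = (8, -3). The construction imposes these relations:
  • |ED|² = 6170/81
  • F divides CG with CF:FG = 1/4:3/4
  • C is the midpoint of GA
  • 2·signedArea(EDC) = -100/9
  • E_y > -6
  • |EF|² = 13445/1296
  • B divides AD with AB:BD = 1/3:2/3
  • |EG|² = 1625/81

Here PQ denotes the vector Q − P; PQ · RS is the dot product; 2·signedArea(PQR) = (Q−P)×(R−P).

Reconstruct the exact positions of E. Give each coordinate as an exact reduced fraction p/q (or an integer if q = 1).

E = (37/9, -47/9)

1. E_x = 37/9  [line 3·x + 11·y + 406/9 = 0 ∩ |EG|² = 1625/81]
2. E_y = -47/9  [line 3·x + 11·y + 406/9 = 0 ∩ |EG|² = 1625/81]
   → E = (37/9, -47/9)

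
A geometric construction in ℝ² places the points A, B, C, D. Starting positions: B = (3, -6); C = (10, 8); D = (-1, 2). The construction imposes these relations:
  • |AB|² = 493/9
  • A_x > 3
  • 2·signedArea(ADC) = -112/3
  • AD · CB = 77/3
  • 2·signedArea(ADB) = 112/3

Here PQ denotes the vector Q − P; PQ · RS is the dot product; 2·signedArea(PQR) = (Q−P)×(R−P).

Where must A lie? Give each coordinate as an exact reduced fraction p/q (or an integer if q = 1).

1. A_x = 4  [2·signedArea(ADC) = -112/3 ∩ AD · CB = 77/3]
2. A_y = 4/3  [2·signedArea(ADC) = -112/3 ∩ AD · CB = 77/3]
   → A = (4, 4/3)

A = (4, 4/3)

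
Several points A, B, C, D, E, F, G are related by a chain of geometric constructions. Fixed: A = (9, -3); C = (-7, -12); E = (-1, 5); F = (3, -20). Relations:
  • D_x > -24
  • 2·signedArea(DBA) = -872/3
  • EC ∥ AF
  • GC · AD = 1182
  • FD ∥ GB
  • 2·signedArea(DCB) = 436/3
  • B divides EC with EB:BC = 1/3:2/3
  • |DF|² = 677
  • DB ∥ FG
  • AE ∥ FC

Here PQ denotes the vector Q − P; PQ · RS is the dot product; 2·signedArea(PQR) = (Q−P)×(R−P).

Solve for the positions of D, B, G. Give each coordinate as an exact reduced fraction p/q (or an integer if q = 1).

B = (-3, -2/3)
D = (-23, -21)
G = (23, 1/3)

1. B_x = -3  [B divides EC with EB:BC = 1/3:2/3]
2. B_y = -2/3  [B divides EC with EB:BC = 1/3:2/3]
   → B = (-3, -2/3)
3. D_x = -23  [2·signedArea(DBA) = -872/3 ∩ 2·signedArea(DCB) = 436/3]
4. D_y = -21  [2·signedArea(DBA) = -872/3 ∩ 2·signedArea(DCB) = 436/3]
   → D = (-23, -21)
5. G_x = 23  [FD ∥ GB ∩ DB ∥ FG]
6. G_y = 1/3  [FD ∥ GB ∩ DB ∥ FG]
   → G = (23, 1/3)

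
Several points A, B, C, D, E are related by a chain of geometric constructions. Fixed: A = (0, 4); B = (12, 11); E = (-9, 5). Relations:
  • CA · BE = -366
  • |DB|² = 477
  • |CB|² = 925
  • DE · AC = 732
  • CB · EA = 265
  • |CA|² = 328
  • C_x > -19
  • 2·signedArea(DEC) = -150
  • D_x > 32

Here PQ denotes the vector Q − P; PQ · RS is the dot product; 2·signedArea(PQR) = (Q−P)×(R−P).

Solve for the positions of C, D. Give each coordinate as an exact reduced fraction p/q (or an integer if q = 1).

C = (-18, 6)
D = (33, 17)

1. C_x = -18  [CB · EA = 265 ∩ CA · BE = -366]
2. C_y = 6  [CB · EA = 265 ∩ CA · BE = -366]
   → C = (-18, 6)
3. D_x = 33  [2·signedArea(DEC) = -150 ∩ DE · AC = 732]
4. D_y = 17  [2·signedArea(DEC) = -150 ∩ DE · AC = 732]
   → D = (33, 17)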